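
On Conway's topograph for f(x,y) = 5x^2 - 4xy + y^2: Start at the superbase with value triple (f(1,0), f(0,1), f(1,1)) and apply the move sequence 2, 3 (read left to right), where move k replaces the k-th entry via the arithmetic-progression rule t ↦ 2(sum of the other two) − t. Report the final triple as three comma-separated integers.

start (5,1,2) = (f(1,0),f(0,1),f(1,1))
replace slot 2: 2·(5+2) − 1 = 13 → (5,13,2)
replace slot 3: 2·(5+13) − 2 = 34 → (5,13,34)

5,13,34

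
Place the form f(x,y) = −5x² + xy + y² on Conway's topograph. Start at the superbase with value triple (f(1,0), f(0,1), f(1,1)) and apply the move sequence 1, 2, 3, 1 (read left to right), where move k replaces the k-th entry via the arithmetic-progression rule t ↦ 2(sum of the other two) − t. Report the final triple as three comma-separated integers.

start (-5,1,-3) = (f(1,0),f(0,1),f(1,1))
replace slot 1: 2·(1+(-3)) − (-5) = 1 → (1,1,-3)
replace slot 2: 2·(1+(-3)) − 1 = -5 → (1,-5,-3)
replace slot 3: 2·(1+(-5)) − (-3) = -5 → (1,-5,-5)
replace slot 1: 2·((-5)+(-5)) − 1 = -21 → (-21,-5,-5)

-21,-5,-5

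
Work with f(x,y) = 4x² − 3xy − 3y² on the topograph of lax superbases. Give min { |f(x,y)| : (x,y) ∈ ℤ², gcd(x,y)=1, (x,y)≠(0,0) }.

descent: ρ → (-3,3,4)  [lands on river]
river: ρ → (4,5,-2)
river: ρ → (-2,7,1)
river: ρ → (1,7,-2)
river: ρ → (-2,5,4)
river: ρ → (4,3,-3)
closes: descent 1, river 6
min |a| on river = 1

1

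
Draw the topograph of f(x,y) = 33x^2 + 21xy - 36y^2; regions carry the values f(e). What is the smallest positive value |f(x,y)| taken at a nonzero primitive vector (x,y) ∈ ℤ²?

river: ρ → (-36,51,18)
river: ρ → (18,57,-27)
river: ρ → (-27,51,24)
river: ρ → (24,45,-33)
river: ρ → (-33,21,36)
river: ρ → (36,51,-18)
river: ρ → (-18,57,27)
river: ρ → (27,51,-24)
river: ρ → (-24,45,33)
river: ρ → (33,21,-36)
closes: descent 0, river 10
min |a| on river = 18

18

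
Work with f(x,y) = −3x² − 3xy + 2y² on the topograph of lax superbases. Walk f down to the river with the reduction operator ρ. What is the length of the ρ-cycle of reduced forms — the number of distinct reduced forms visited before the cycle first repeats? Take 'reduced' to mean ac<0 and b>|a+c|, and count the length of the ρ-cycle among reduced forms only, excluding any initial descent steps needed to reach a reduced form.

D = 33, ⌊√D⌋ = 5
descent: ρ → (2,3,-3)  [lands on river]
river: ρ → (-3,3,2)
river: ρ → (2,5,-1)
river: ρ → (-1,5,2)
ρ-cycle length = 4 (tail of 1 descent step not counted)

4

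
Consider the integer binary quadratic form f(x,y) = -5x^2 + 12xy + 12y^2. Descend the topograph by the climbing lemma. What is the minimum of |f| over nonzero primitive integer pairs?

river: ρ → (12,12,-5)
river: ρ → (-5,18,3)
river: ρ → (3,18,-5)
river: ρ → (-5,12,12)
closes: descent 0, river 4
min |a| on river = 3

3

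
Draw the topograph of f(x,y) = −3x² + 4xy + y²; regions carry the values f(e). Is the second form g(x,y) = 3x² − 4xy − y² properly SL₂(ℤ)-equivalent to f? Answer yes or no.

D₁ = 28, D₂ = 28
river cycle of f (length 4): (1, 4, -3), (-3, 2, 2), (2, 2, -3), (-3, 4, 1)
river cycle of g (length 4): (-1, 4, 3), (3, 2, -2), (-2, 2, 3), (3, 4, -1)
cycles differ ⇒ inequivalent

no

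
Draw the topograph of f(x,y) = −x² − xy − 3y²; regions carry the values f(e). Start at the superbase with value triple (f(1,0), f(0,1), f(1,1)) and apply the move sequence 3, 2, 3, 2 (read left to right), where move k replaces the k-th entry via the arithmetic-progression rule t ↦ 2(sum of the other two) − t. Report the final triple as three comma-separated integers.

start (-1,-3,-5) = (f(1,0),f(0,1),f(1,1))
replace slot 3: 2·((-1)+(-3)) − (-5) = -3 → (-1,-3,-3)
replace slot 2: 2·((-1)+(-3)) − (-3) = -5 → (-1,-5,-3)
replace slot 3: 2·((-1)+(-5)) − (-3) = -9 → (-1,-5,-9)
replace slot 2: 2·((-1)+(-9)) − (-5) = -15 → (-1,-15,-9)

-1,-15,-9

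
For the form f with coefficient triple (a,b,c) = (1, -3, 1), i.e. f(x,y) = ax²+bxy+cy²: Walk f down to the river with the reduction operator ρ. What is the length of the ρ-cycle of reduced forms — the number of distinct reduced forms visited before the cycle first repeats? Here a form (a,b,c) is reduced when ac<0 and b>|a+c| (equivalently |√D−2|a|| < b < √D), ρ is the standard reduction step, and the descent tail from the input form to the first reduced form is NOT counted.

D = 5, ⌊√D⌋ = 2
descent: ρ → (1,1,-1)  [lands on river]
river: ρ → (-1,1,1)
ρ-cycle length = 2 (tail of 1 descent step not counted)

2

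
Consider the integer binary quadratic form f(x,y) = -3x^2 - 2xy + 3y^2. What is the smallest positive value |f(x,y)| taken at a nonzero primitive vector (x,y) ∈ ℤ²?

descent: ρ → (3,2,-3)  [lands on river]
river: ρ → (-3,4,2)
river: ρ → (2,4,-3)
river: ρ → (-3,2,3)
river: ρ → (3,4,-2)
river: ρ → (-2,4,3)
closes: descent 1, river 6
min |a| on river = 2

2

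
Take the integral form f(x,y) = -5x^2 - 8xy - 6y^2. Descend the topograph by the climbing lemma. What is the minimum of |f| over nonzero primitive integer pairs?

translate: b→-2 (≡8 mod 10), so (5,8,6)→(5,-2,3)
flip: (5,-2,3)→(3,2,5)
reduced (well bottom): (3,2,5) with a≤c, −a<b≤a
well minimum |f| = |-3| = 3 (negative-definite)

3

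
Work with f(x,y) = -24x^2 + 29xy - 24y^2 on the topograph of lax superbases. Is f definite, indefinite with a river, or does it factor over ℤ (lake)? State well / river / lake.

D = b²−4ac = 29² − 4·(-24)·(-24) = -1463
D < 0 ⇒ definite ⇒ every region one sign ⇒ single well

well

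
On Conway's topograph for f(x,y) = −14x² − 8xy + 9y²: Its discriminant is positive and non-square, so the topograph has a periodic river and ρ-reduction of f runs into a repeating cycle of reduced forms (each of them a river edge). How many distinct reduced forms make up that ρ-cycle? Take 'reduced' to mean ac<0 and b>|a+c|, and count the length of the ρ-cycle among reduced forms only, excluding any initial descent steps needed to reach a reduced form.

D = 568, ⌊√D⌋ = 23
descent: ρ → (9,8,-14)  [lands on river]
river: ρ → (-14,20,3)
river: ρ → (3,22,-7)
river: ρ → (-7,20,6)
river: ρ → (6,16,-13)
river: ρ → (-13,10,9)
ρ-cycle length = 6 (tail of 1 descent step not counted)

6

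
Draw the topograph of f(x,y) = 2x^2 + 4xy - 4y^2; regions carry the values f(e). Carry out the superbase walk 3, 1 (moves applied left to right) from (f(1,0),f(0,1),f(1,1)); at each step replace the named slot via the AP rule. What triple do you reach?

start (2,-4,2) = (f(1,0),f(0,1),f(1,1))
replace slot 3: 2·(2+(-4)) − 2 = -6 → (2,-4,-6)
replace slot 1: 2·((-4)+(-6)) − 2 = -22 → (-22,-4,-6)

-22,-4,-6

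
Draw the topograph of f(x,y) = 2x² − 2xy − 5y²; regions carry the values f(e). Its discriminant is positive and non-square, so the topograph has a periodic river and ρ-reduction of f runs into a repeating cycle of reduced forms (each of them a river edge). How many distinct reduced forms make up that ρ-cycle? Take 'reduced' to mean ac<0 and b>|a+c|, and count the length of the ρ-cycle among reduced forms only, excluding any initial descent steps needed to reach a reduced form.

D = 44, ⌊√D⌋ = 6
descent: ρ → (-5,2,2)
descent: ρ → (2,6,-1)  [lands on river]
river: ρ → (-1,6,2)
ρ-cycle length = 2 (tail of 2 descent steps not counted)

2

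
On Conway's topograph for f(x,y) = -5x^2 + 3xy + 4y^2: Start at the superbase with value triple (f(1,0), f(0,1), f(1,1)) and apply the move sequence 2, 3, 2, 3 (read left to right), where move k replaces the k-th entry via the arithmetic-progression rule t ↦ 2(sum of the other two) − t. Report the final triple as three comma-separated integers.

start (-5,4,2) = (f(1,0),f(0,1),f(1,1))
replace slot 2: 2·((-5)+2) − 4 = -10 → (-5,-10,2)
replace slot 3: 2·((-5)+(-10)) − 2 = -32 → (-5,-10,-32)
replace slot 2: 2·((-5)+(-32)) − (-10) = -64 → (-5,-64,-32)
replace slot 3: 2·((-5)+(-64)) − (-32) = -106 → (-5,-64,-106)

-5,-64,-106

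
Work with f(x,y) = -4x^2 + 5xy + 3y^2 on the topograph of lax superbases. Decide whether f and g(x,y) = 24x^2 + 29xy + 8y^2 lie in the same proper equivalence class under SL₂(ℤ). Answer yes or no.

D₁ = 73, D₂ = 73
river cycle of f (length 18): (3, 7, -2), (-2, 5, 6), (6, 7, -1), (-1, 7, 6), (6, 5, -2), (-2, 7, 3), (3, 5, -4), (-4, 3, 4), (4, 5, -3), (-3, 7, 2), … (8 more)
river cycle of g (length 18): (-2, 5, 6), (6, 7, -1), (-1, 7, 6), (6, 5, -2), (-2, 7, 3), (3, 5, -4), (-4, 3, 4), (4, 5, -3), (-3, 7, 2), (2, 5, -6), … (8 more)
cycles coincide ⇒ equivalent

yes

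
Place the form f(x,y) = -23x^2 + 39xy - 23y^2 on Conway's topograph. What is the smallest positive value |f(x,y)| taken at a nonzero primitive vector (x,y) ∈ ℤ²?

translate: b→7 (≡-39 mod 46), so (23,-39,23)→(23,7,7)
flip: (23,7,7)→(7,-7,23)
translate: b→7 (≡-7 mod 14), so (7,-7,23)→(7,7,23)
reduced (well bottom): (7,7,23) with a≤c, −a<b≤a
well minimum |f| = |-7| = 7 (negative-definite)

7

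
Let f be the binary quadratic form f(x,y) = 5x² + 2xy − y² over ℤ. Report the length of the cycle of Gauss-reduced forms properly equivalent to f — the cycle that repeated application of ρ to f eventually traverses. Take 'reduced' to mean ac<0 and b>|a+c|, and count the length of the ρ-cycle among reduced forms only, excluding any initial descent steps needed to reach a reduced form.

D = 24, ⌊√D⌋ = 4
descent: ρ → (-1,4,2)  [lands on river]
river: ρ → (2,4,-1)
ρ-cycle length = 2 (tail of 1 descent step not counted)

2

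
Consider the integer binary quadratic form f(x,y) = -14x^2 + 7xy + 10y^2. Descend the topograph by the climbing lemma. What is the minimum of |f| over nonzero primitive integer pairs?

river: ρ → (10,13,-11)
river: ρ → (-11,9,12)
river: ρ → (12,15,-8)
river: ρ → (-8,17,10)
river: ρ → (10,23,-2)
river: ρ → (-2,21,21)
river: ρ → (21,21,-2)
river: ρ → (-2,23,10)
river: ρ → (10,17,-8)
river: ρ → (-8,15,12)
river: ρ → (12,9,-11)
river: ρ → (-11,13,10)
river: ρ → (10,7,-14)
river: ρ → (-14,21,3)
river: ρ → (3,21,-14)
river: ρ → (-14,7,10)
closes: descent 0, river 16
min |a| on river = 2

2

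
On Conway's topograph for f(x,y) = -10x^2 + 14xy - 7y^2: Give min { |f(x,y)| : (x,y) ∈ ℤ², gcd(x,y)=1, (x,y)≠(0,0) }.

translate: b→6 (≡-14 mod 20), so (10,-14,7)→(10,6,3)
flip: (10,6,3)→(3,-6,10)
translate: b→0 (≡-6 mod 6), so (3,-6,10)→(3,0,7)
reduced (well bottom): (3,0,7) with a≤c, −a<b≤a
well minimum |f| = |-3| = 3 (negative-definite)

3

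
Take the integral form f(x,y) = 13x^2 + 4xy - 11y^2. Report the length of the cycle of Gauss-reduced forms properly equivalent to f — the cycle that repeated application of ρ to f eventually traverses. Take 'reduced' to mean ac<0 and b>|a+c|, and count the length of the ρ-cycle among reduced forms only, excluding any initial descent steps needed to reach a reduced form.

D = 588, ⌊√D⌋ = 24
river: ρ → (-11,18,6)
river: ρ → (6,18,-11)
river: ρ → (-11,4,13)
river: ρ → (13,22,-2)
river: ρ → (-2,22,13)
river: ρ → (13,4,-11)
ρ-cycle length = 6 (tail of 0 descent steps not counted)

6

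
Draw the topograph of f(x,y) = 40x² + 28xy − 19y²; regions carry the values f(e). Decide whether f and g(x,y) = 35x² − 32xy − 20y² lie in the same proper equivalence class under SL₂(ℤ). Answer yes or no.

D₁ = 3824, D₂ = 3824
river cycle of f (length 32): (-19, 48, 20), (20, 32, -35), (-35, 38, 17), (17, 30, -43), (-43, 56, 4), (4, 56, -43), (-43, 30, 17), (17, 38, -35), (-35, 32, 20), (20, 48, -19), … (22 more)
river cycle of g (length 32): (-20, 32, 35), (35, 38, -17), (-17, 30, 43), (43, 56, -4), (-4, 56, 43), (43, 30, -17), (-17, 38, 35), (35, 32, -20), (-20, 48, 19), (19, 28, -40), … (22 more)
cycles differ ⇒ inequivalent

no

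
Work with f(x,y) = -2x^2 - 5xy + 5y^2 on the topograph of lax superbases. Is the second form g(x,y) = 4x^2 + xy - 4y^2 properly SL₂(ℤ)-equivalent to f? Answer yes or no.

D₁ = 65, D₂ = 65
river cycle of f (length 6): (5, 5, -2), (-2, 7, 2), (2, 5, -5), (-5, 5, 2), (2, 7, -2), (-2, 5, 5)
river cycle of g (length 6): (-4, 7, 1), (1, 7, -4), (-4, 1, 4), (4, 7, -1), (-1, 7, 4), (4, 1, -4)
cycles differ ⇒ inequivalent

no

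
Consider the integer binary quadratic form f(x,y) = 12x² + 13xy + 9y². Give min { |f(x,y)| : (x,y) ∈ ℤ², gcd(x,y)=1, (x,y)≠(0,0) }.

translate: b→-11 (≡13 mod 24), so (12,13,9)→(12,-11,8)
flip: (12,-11,8)→(8,11,12)
translate: b→-5 (≡11 mod 16), so (8,11,12)→(8,-5,9)
reduced (well bottom): (8,-5,9) with a≤c, −a<b≤a
well minimum = a = 8

8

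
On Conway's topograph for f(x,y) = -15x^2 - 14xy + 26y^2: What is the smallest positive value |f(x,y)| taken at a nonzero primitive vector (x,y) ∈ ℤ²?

descent: ρ → (26,14,-15)  [lands on river]
river: ρ → (-15,16,25)
river: ρ → (25,34,-6)
river: ρ → (-6,38,13)
river: ρ → (13,40,-3)
river: ρ → (-3,38,26)
closes: descent 1, river 6
min |a| on river = 3

3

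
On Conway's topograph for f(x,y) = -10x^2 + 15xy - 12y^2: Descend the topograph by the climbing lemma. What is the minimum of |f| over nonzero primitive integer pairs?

translate: b→5 (≡-15 mod 20), so (10,-15,12)→(10,5,7)
flip: (10,5,7)→(7,-5,10)
reduced (well bottom): (7,-5,10) with a≤c, −a<b≤a
well minimum |f| = |-7| = 7 (negative-definite)

7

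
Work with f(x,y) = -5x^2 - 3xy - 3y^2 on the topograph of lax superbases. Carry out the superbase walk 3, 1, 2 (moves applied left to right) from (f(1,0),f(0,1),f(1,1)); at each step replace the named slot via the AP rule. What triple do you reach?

start (-5,-3,-11) = (f(1,0),f(0,1),f(1,1))
replace slot 3: 2·((-5)+(-3)) − (-11) = -5 → (-5,-3,-5)
replace slot 1: 2·((-3)+(-5)) − (-5) = -11 → (-11,-3,-5)
replace slot 2: 2·((-11)+(-5)) − (-3) = -29 → (-11,-29,-5)

-11,-29,-5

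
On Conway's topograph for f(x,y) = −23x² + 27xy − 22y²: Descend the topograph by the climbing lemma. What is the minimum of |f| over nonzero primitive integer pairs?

translate: b→19 (≡-27 mod 46), so (23,-27,22)→(23,19,18)
flip: (23,19,18)→(18,-19,23)
translate: b→17 (≡-19 mod 36), so (18,-19,23)→(18,17,22)
reduced (well bottom): (18,17,22) with a≤c, −a<b≤a
well minimum |f| = |-18| = 18 (negative-definite)

18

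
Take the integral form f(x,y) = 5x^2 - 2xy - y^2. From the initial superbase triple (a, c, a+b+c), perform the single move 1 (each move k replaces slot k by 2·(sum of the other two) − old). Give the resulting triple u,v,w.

start (5,-1,2) = (f(1,0),f(0,1),f(1,1))
replace slot 1: 2·((-1)+2) − 5 = -3 → (-3,-1,2)

-3,-1,2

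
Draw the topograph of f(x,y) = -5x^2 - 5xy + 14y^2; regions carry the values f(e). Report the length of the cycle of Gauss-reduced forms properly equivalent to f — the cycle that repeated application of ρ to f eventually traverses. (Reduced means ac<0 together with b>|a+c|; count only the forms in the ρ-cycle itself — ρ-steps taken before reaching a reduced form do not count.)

D = 305, ⌊√D⌋ = 17
descent: ρ → (14,5,-5)
descent: ρ → (-5,15,4)  [lands on river]
river: ρ → (4,17,-1)
river: ρ → (-1,17,4)
river: ρ → (4,15,-5)
ρ-cycle length = 4 (tail of 2 descent steps not counted)

4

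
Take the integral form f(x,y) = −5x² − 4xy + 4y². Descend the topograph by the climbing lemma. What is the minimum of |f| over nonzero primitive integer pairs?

descent: ρ → (4,4,-5)  [lands on river]
river: ρ → (-5,6,3)
river: ρ → (3,6,-5)
river: ρ → (-5,4,4)
closes: descent 1, river 4
min |a| on river = 3

3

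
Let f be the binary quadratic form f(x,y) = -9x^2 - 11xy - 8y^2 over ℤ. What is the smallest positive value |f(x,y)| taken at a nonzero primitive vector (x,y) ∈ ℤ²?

translate: b→-7 (≡11 mod 18), so (9,11,8)→(9,-7,6)
flip: (9,-7,6)→(6,7,9)
translate: b→-5 (≡7 mod 12), so (6,7,9)→(6,-5,8)
reduced (well bottom): (6,-5,8) with a≤c, −a<b≤a
well minimum |f| = |-6| = 6 (negative-definite)

6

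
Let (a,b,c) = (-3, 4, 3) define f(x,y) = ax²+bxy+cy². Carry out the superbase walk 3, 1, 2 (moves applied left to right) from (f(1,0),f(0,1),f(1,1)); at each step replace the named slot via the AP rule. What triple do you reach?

start (-3,3,4) = (f(1,0),f(0,1),f(1,1))
replace slot 3: 2·((-3)+3) − 4 = -4 → (-3,3,-4)
replace slot 1: 2·(3+(-4)) − (-3) = 1 → (1,3,-4)
replace slot 2: 2·(1+(-4)) − 3 = -9 → (1,-9,-4)

1,-9,-4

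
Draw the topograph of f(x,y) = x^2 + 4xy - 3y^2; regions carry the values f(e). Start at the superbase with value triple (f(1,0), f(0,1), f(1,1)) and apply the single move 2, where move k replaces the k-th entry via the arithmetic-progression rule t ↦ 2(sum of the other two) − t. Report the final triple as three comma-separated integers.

start (1,-3,2) = (f(1,0),f(0,1),f(1,1))
replace slot 2: 2·(1+2) − (-3) = 9 → (1,9,2)

1,9,2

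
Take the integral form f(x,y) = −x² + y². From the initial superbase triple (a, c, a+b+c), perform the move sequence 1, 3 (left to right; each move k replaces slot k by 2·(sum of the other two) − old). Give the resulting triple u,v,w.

start (-1,1,0) = (f(1,0),f(0,1),f(1,1))
replace slot 1: 2·(1+0) − (-1) = 3 → (3,1,0)
replace slot 3: 2·(3+1) − 0 = 8 → (3,1,8)

3,1,8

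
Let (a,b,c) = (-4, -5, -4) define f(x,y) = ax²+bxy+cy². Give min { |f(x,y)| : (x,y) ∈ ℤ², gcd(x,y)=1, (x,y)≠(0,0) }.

translate: b→-3 (≡5 mod 8), so (4,5,4)→(4,-3,3)
flip: (4,-3,3)→(3,3,4)
reduced (well bottom): (3,3,4) with a≤c, −a<b≤a
well minimum |f| = |-3| = 3 (negative-definite)

3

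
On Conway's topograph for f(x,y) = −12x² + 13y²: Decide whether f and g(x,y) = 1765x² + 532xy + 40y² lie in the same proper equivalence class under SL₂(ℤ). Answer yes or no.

D₁ = 624, D₂ = 624
river cycle of f (length 2): (-12, 24, 1), (1, 24, -12)
river cycle of g (length 2): (1, 24, -12), (-12, 24, 1)
cycles coincide ⇒ equivalent

yes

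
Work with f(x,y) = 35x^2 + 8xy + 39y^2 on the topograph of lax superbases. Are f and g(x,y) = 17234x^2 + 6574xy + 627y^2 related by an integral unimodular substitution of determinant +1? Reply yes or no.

D₁ = -5396, D₂ = -5396
f: reduced (well bottom): (35,8,39) with a≤c, −a<b≤a
g: flip: (17234,6574,627)→(627,-6574,17234)
g: translate: b→-304 (≡-6574 mod 1254), so (627,-6574,17234)→(627,-304,39)
g: flip: (627,-304,39)→(39,304,627)
g: translate: b→-8 (≡304 mod 78), so (39,304,627)→(39,-8,35)
g: flip: (39,-8,35)→(35,8,39)
g: reduced (well bottom): (35,8,39) with a≤c, −a<b≤a
reduced forms (35, 8, 39) vs (35, 8, 39) ⇒ equivalent

yes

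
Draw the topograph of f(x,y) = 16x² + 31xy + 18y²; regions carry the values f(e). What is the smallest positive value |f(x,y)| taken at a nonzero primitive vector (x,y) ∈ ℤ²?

translate: b→-1 (≡31 mod 32), so (16,31,18)→(16,-1,3)
flip: (16,-1,3)→(3,1,16)
reduced (well bottom): (3,1,16) with a≤c, −a<b≤a
well minimum = a = 3

3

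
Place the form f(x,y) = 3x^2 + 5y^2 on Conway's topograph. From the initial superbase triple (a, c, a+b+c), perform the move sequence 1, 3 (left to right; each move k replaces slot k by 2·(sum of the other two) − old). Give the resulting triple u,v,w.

start (3,5,8) = (f(1,0),f(0,1),f(1,1))
replace slot 1: 2·(5+8) − 3 = 23 → (23,5,8)
replace slot 3: 2·(23+5) − 8 = 48 → (23,5,48)

23,5,48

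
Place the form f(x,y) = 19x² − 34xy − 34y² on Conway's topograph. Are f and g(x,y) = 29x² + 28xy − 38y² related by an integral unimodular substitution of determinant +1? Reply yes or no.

D₁ = 3740, D₂ = 5192
discriminants differ ⇒ not SL₂(ℤ)-equivalent

no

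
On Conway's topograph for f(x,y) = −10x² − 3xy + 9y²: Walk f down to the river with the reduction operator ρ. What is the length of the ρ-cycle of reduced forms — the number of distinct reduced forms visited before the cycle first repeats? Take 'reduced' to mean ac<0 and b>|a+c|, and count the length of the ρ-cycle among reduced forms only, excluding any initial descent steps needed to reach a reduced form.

D = 369, ⌊√D⌋ = 19
descent: ρ → (9,3,-10)  [lands on river]
river: ρ → (-10,17,2)
river: ρ → (2,19,-1)
river: ρ → (-1,19,2)
river: ρ → (2,17,-10)
river: ρ → (-10,3,9)
river: ρ → (9,15,-4)
river: ρ → (-4,17,5)
river: ρ → (5,13,-10)
river: ρ → (-10,7,8)
river: ρ → (8,9,-9)
river: ρ → (-9,9,8)
river: ρ → (8,7,-10)
river: ρ → (-10,13,5)
river: ρ → (5,17,-4)
river: ρ → (-4,15,9)
ρ-cycle length = 16 (tail of 1 descent step not counted)

16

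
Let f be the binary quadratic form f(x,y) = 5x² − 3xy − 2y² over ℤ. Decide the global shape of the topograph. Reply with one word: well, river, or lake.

D = b²−4ac = (-3)² − 4·5·(-2) = 49
D = 7² is a perfect square ⇒ form factors over ℤ ⇒ lakes

lake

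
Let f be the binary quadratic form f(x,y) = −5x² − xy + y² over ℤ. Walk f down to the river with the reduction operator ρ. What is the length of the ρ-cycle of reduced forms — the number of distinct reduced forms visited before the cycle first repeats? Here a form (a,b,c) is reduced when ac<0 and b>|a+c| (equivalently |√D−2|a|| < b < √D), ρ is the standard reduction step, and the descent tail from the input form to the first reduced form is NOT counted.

D = 21, ⌊√D⌋ = 4
descent: ρ → (1,3,-3)  [lands on river]
river: ρ → (-3,3,1)
ρ-cycle length = 2 (tail of 1 descent step not counted)

2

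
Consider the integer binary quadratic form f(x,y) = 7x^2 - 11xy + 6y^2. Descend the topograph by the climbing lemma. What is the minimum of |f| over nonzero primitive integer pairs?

translate: b→3 (≡-11 mod 14), so (7,-11,6)→(7,3,2)
flip: (7,3,2)→(2,-3,7)
translate: b→1 (≡-3 mod 4), so (2,-3,7)→(2,1,6)
reduced (well bottom): (2,1,6) with a≤c, −a<b≤a
well minimum = a = 2

2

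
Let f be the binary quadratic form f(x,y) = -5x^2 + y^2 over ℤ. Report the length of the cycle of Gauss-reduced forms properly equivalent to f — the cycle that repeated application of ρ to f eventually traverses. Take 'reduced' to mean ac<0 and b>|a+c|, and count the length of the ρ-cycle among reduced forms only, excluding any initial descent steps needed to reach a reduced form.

D = 20, ⌊√D⌋ = 4
descent: ρ → (1,4,-1)  [lands on river]
river: ρ → (-1,4,1)
ρ-cycle length = 2 (tail of 1 descent step not counted)

2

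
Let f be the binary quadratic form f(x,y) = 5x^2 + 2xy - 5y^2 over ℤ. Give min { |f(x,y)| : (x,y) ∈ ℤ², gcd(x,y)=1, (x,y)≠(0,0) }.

river: ρ → (-5,8,2)
river: ρ → (2,8,-5)
river: ρ → (-5,2,5)
river: ρ → (5,8,-2)
river: ρ → (-2,8,5)
river: ρ → (5,2,-5)
closes: descent 0, river 6
min |a| on river = 2

2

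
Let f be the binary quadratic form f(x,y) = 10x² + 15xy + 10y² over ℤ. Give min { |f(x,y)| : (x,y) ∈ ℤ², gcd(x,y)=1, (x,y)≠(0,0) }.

translate: b→-5 (≡15 mod 20), so (10,15,10)→(10,-5,5)
flip: (10,-5,5)→(5,5,10)
reduced (well bottom): (5,5,10) with a≤c, −a<b≤a
well minimum = a = 5

5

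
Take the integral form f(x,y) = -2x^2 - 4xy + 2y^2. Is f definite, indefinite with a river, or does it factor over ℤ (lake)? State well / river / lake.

D = b²−4ac = (-4)² − 4·(-2)·2 = 32
D > 0 non-square ⇒ indefinite ⇒ periodic river

river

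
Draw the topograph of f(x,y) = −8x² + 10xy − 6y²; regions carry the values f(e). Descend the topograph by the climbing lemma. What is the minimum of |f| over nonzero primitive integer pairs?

translate: b→6 (≡-10 mod 16), so (8,-10,6)→(8,6,4)
flip: (8,6,4)→(4,-6,8)
translate: b→2 (≡-6 mod 8), so (4,-6,8)→(4,2,6)
reduced (well bottom): (4,2,6) with a≤c, −a<b≤a
well minimum |f| = |-4| = 4 (negative-definite)

4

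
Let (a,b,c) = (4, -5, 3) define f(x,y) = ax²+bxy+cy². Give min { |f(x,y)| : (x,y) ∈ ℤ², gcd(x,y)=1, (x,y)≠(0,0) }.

translate: b→3 (≡-5 mod 8), so (4,-5,3)→(4,3,2)
flip: (4,3,2)→(2,-3,4)
translate: b→1 (≡-3 mod 4), so (2,-3,4)→(2,1,3)
reduced (well bottom): (2,1,3) with a≤c, −a<b≤a
well minimum = a = 2

2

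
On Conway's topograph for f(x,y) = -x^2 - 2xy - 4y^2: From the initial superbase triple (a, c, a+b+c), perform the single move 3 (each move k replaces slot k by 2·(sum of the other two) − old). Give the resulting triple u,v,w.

start (-1,-4,-7) = (f(1,0),f(0,1),f(1,1))
replace slot 3: 2·((-1)+(-4)) − (-7) = -3 → (-1,-4,-3)

-1,-4,-3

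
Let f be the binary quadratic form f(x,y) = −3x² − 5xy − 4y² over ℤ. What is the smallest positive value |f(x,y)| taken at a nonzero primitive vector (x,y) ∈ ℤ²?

translate: b→-1 (≡5 mod 6), so (3,5,4)→(3,-1,2)
flip: (3,-1,2)→(2,1,3)
reduced (well bottom): (2,1,3) with a≤c, −a<b≤a
well minimum |f| = |-2| = 2 (negative-definite)

2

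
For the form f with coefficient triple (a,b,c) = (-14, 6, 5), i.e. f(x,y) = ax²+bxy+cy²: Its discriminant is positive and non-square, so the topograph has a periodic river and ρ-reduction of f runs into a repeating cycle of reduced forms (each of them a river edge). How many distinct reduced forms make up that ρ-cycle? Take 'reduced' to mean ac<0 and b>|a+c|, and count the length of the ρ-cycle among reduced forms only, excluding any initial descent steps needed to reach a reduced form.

D = 316, ⌊√D⌋ = 17
descent: ρ → (5,14,-6)  [lands on river]
river: ρ → (-6,10,9)
river: ρ → (9,8,-7)
river: ρ → (-7,6,10)
river: ρ → (10,14,-3)
river: ρ → (-3,16,5)
ρ-cycle length = 6 (tail of 1 descent step not counted)

6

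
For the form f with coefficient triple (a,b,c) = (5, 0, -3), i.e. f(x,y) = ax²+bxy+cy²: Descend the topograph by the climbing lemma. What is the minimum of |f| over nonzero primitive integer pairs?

descent: ρ → (-3,6,2)  [lands on river]
river: ρ → (2,6,-3)
closes: descent 1, river 2
min |a| on river = 2

2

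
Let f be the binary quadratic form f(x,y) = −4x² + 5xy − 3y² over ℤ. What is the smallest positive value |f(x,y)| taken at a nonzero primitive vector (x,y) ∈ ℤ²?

translate: b→3 (≡-5 mod 8), so (4,-5,3)→(4,3,2)
flip: (4,3,2)→(2,-3,4)
translate: b→1 (≡-3 mod 4), so (2,-3,4)→(2,1,3)
reduced (well bottom): (2,1,3) with a≤c, −a<b≤a
well minimum |f| = |-2| = 2 (negative-definite)

2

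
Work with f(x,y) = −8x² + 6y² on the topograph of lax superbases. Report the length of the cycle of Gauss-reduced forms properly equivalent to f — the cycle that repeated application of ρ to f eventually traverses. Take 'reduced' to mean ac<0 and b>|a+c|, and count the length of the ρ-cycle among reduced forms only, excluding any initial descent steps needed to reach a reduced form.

D = 192, ⌊√D⌋ = 13
descent: ρ → (6,12,-2)  [lands on river]
river: ρ → (-2,12,6)
ρ-cycle length = 2 (tail of 1 descent step not counted)

2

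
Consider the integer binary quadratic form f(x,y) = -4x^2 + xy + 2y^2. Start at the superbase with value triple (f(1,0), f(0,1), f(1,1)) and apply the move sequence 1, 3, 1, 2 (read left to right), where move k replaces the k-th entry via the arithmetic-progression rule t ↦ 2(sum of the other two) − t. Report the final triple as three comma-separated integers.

start (-4,2,-1) = (f(1,0),f(0,1),f(1,1))
replace slot 1: 2·(2+(-1)) − (-4) = 6 → (6,2,-1)
replace slot 3: 2·(6+2) − (-1) = 17 → (6,2,17)
replace slot 1: 2·(2+17) − 6 = 32 → (32,2,17)
replace slot 2: 2·(32+17) − 2 = 96 → (32,96,17)

32,96,17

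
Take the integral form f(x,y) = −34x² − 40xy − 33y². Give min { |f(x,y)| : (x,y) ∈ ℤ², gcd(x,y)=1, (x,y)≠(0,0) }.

translate: b→-28 (≡40 mod 68), so (34,40,33)→(34,-28,27)
flip: (34,-28,27)→(27,28,34)
translate: b→-26 (≡28 mod 54), so (27,28,34)→(27,-26,33)
reduced (well bottom): (27,-26,33) with a≤c, −a<b≤a
well minimum |f| = |-27| = 27 (negative-definite)

27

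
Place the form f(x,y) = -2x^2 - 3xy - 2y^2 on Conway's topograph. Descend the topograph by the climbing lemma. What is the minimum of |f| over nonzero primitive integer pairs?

translate: b→-1 (≡3 mod 4), so (2,3,2)→(2,-1,1)
flip: (2,-1,1)→(1,1,2)
reduced (well bottom): (1,1,2) with a≤c, −a<b≤a
well minimum |f| = |-1| = 1 (negative-definite)

1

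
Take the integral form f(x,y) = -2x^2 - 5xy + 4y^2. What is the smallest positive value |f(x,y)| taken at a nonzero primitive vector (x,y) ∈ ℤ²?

descent: ρ → (4,5,-2)  [lands on river]
river: ρ → (-2,7,1)
river: ρ → (1,7,-2)
river: ρ → (-2,5,4)
river: ρ → (4,3,-3)
river: ρ → (-3,3,4)
closes: descent 1, river 6
min |a| on river = 1

1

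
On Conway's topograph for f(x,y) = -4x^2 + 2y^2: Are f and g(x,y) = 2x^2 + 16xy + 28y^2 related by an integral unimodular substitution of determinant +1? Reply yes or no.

D₁ = 32, D₂ = 32
river cycle of f (length 2): (2, 4, -2), (-2, 4, 2)
river cycle of g (length 2): (2, 4, -2), (-2, 4, 2)
cycles coincide ⇒ equivalent

yes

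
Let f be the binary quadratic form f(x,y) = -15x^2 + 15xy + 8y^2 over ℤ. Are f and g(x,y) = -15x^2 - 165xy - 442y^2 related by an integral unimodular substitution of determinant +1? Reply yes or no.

D₁ = 705, D₂ = 705
river cycle of f (length 14): (8, 17, -13), (-13, 9, 12), (12, 15, -10), (-10, 25, 2), (2, 23, -22), (-22, 21, 3), (3, 21, -22), (-22, 23, 2), (2, 25, -10), (-10, 15, 12), … (4 more)
river cycle of g (length 14): (-15, 15, 8), (8, 17, -13), (-13, 9, 12), (12, 15, -10), (-10, 25, 2), (2, 23, -22), (-22, 21, 3), (3, 21, -22), (-22, 23, 2), (2, 25, -10), … (4 more)
cycles coincide ⇒ equivalent

yes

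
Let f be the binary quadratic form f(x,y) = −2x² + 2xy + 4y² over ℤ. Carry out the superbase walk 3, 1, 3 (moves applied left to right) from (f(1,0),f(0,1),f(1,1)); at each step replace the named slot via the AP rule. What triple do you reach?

start (-2,4,4) = (f(1,0),f(0,1),f(1,1))
replace slot 3: 2·((-2)+4) − 4 = 0 → (-2,4,0)
replace slot 1: 2·(4+0) − (-2) = 10 → (10,4,0)
replace slot 3: 2·(10+4) − 0 = 28 → (10,4,28)

10,4,28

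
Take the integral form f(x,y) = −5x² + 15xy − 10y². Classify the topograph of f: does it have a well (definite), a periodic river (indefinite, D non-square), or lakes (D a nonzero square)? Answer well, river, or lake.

D = b²−4ac = 15² − 4·(-5)·(-10) = 25
D = 5² is a perfect square ⇒ form factors over ℤ ⇒ lakes

lake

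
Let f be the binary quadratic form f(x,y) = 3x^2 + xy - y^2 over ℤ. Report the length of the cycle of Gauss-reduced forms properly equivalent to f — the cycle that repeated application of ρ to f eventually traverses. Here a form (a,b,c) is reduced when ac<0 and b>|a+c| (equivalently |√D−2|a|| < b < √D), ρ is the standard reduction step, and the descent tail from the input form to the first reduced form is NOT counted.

D = 13, ⌊√D⌋ = 3
descent: ρ → (-1,3,1)  [lands on river]
river: ρ → (1,3,-1)
ρ-cycle length = 2 (tail of 1 descent step not counted)

2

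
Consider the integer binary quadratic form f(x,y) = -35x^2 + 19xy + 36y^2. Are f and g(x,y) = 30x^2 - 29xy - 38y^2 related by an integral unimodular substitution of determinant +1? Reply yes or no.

D₁ = 5401, D₂ = 5401
river cycle of f (length 120): (36, 53, -18), (-18, 55, 33), (33, 11, -40), (-40, 69, 4), (4, 67, -57), (-57, 47, 14), (14, 65, -21), (-21, 61, 20), (20, 59, -24), (-24, 37, 42), … (110 more)
river cycle of g (length 120): (-38, 29, 30), (30, 31, -37), (-37, 43, 24), (24, 53, -27), (-27, 55, 22), (22, 33, -49), (-49, 65, 6), (6, 67, -38), (-38, 9, 35), (35, 61, -12), … (110 more)
cycles differ ⇒ inequivalent

no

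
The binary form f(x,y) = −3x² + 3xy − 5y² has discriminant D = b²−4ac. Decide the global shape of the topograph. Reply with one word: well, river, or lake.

D = b²−4ac = 3² − 4·(-3)·(-5) = -51
D < 0 ⇒ definite ⇒ every region one sign ⇒ single well

well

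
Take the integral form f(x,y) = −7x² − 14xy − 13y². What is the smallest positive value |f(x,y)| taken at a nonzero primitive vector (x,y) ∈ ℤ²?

translate: b→0 (≡14 mod 14), so (7,14,13)→(7,0,6)
flip: (7,0,6)→(6,0,7)
reduced (well bottom): (6,0,7) with a≤c, −a<b≤a
well minimum |f| = |-6| = 6 (negative-definite)

6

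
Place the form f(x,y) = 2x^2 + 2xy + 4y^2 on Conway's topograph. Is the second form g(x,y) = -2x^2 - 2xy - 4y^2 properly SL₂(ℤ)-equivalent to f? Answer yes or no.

D₁ = -28, D₂ = -28
f: reduced (well bottom): (2,2,4) with a≤c, −a<b≤a
g is negative-definite; reduce −g:
−g: reduced (well bottom): (2,2,4) with a≤c, −a<b≤a
flip sign back: reduced form of g is (-2,-2,-4)
reduced forms (2, 2, 4) vs (-2, -2, -4) ⇒ inequivalent

no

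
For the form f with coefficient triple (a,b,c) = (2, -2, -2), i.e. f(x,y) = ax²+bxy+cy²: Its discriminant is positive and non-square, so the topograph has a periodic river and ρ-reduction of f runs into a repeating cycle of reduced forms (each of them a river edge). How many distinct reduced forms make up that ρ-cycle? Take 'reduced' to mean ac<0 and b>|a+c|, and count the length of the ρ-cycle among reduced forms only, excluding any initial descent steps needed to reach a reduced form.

D = 20, ⌊√D⌋ = 4
descent: ρ → (-2,2,2)  [lands on river]
river: ρ → (2,2,-2)
ρ-cycle length = 2 (tail of 1 descent step not counted)

2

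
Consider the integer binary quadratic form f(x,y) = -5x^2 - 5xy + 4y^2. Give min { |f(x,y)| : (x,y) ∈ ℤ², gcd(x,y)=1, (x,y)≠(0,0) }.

descent: ρ → (4,5,-5)  [lands on river]
river: ρ → (-5,5,4)
river: ρ → (4,3,-6)
river: ρ → (-6,9,1)
river: ρ → (1,9,-6)
river: ρ → (-6,3,4)
closes: descent 1, river 6
min |a| on river = 1

1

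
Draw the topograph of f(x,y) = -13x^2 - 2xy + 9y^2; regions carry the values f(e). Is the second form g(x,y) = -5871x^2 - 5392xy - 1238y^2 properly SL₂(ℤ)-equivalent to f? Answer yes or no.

D₁ = 472, D₂ = 472
river cycle of f (length 10): (9, 20, -2), (-2, 20, 9), (9, 16, -6), (-6, 20, 3), (3, 16, -18), (-18, 20, 1), (1, 20, -18), (-18, 16, 3), (3, 20, -6), (-6, 16, 9)
river cycle of g (length 10): (-2, 20, 9), (9, 16, -6), (-6, 20, 3), (3, 16, -18), (-18, 20, 1), (1, 20, -18), (-18, 16, 3), (3, 20, -6), (-6, 16, 9), (9, 20, -2)
cycles coincide ⇒ equivalent

yes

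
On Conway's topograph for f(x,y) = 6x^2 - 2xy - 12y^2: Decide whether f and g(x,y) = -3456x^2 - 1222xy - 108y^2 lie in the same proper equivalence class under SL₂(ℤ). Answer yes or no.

D₁ = 292, D₂ = 292
river cycle of f (length 18): (6, 10, -8), (-8, 6, 8), (8, 10, -6), (-6, 14, 4), (4, 10, -12), (-12, 14, 2), (2, 14, -12), (-12, 10, 4), (4, 14, -6), (-6, 10, 8), … (8 more)
river cycle of g (length 18): (6, 10, -8), (-8, 6, 8), (8, 10, -6), (-6, 14, 4), (4, 10, -12), (-12, 14, 2), (2, 14, -12), (-12, 10, 4), (4, 14, -6), (-6, 10, 8), … (8 more)
cycles coincide ⇒ equivalent

yes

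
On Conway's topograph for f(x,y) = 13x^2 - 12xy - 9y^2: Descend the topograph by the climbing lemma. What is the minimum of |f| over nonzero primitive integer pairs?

descent: ρ → (-9,12,13)  [lands on river]
river: ρ → (13,14,-8)
river: ρ → (-8,18,9)
river: ρ → (9,18,-8)
river: ρ → (-8,14,13)
river: ρ → (13,12,-9)
river: ρ → (-9,24,1)
river: ρ → (1,24,-9)
closes: descent 1, river 8
min |a| on river = 1

1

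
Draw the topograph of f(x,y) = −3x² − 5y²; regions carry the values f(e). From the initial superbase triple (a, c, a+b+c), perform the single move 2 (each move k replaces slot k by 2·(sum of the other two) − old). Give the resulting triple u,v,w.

start (-3,-5,-8) = (f(1,0),f(0,1),f(1,1))
replace slot 2: 2·((-3)+(-8)) − (-5) = -17 → (-3,-17,-8)

-3,-17,-8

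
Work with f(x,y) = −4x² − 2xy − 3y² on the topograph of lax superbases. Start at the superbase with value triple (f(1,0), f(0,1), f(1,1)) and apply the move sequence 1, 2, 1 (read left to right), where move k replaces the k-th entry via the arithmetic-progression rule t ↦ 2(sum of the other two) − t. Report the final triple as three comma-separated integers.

start (-4,-3,-9) = (f(1,0),f(0,1),f(1,1))
replace slot 1: 2·((-3)+(-9)) − (-4) = -20 → (-20,-3,-9)
replace slot 2: 2·((-20)+(-9)) − (-3) = -55 → (-20,-55,-9)
replace slot 1: 2·((-55)+(-9)) − (-20) = -108 → (-108,-55,-9)

-108,-55,-9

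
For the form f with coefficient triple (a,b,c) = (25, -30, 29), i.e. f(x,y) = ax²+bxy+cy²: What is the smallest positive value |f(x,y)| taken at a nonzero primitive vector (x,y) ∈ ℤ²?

translate: b→20 (≡-30 mod 50), so (25,-30,29)→(25,20,24)
flip: (25,20,24)→(24,-20,25)
reduced (well bottom): (24,-20,25) with a≤c, −a<b≤a
well minimum = a = 24

24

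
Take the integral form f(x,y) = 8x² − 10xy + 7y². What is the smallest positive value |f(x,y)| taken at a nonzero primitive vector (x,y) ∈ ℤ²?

translate: b→6 (≡-10 mod 16), so (8,-10,7)→(8,6,5)
flip: (8,6,5)→(5,-6,8)
translate: b→4 (≡-6 mod 10), so (5,-6,8)→(5,4,7)
reduced (well bottom): (5,4,7) with a≤c, −a<b≤a
well minimum = a = 5

5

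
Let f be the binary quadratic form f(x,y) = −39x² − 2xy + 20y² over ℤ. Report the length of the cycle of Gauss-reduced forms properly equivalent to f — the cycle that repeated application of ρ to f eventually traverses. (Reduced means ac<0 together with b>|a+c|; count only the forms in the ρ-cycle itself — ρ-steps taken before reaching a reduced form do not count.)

D = 3124, ⌊√D⌋ = 55
descent: ρ → (20,42,-17)  [lands on river]
river: ρ → (-17,26,36)
river: ρ → (36,46,-7)
river: ρ → (-7,52,15)
river: ρ → (15,38,-28)
river: ρ → (-28,18,25)
river: ρ → (25,32,-21)
river: ρ → (-21,52,5)
river: ρ → (5,48,-41)
river: ρ → (-41,34,12)
river: ρ → (12,38,-35)
river: ρ → (-35,32,15)
river: ρ → (15,28,-39)
river: ρ → (-39,50,4)
river: ρ → (4,54,-13)
river: ρ → (-13,50,12)
river: ρ → (12,46,-21)
river: ρ → (-21,38,20)
ρ-cycle length = 18 (tail of 1 descent step not counted)

18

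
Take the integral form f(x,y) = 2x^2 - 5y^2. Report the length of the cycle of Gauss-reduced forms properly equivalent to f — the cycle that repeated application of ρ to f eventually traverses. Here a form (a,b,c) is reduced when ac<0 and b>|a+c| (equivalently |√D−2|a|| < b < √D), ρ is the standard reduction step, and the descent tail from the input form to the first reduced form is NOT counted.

D = 40, ⌊√D⌋ = 6
descent: ρ → (-5,0,2)
descent: ρ → (2,4,-3)  [lands on river]
river: ρ → (-3,2,3)
river: ρ → (3,4,-2)
river: ρ → (-2,4,3)
river: ρ → (3,2,-3)
river: ρ → (-3,4,2)
ρ-cycle length = 6 (tail of 2 descent steps not counted)

6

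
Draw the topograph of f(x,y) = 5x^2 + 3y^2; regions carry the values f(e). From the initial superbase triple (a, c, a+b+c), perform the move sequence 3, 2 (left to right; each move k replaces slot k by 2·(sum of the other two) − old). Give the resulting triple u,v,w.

start (5,3,8) = (f(1,0),f(0,1),f(1,1))
replace slot 3: 2·(5+3) − 8 = 8 → (5,3,8)
replace slot 2: 2·(5+8) − 3 = 23 → (5,23,8)

5,23,8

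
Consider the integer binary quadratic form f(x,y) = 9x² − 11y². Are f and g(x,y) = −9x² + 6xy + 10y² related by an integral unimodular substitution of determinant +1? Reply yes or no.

D₁ = 396, D₂ = 396
river cycle of f (length 2): (9, 18, -2), (-2, 18, 9)
river cycle of g (length 4): (10, 14, -5), (-5, 16, 7), (7, 12, -9), (-9, 6, 10)
cycles differ ⇒ inequivalent

no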